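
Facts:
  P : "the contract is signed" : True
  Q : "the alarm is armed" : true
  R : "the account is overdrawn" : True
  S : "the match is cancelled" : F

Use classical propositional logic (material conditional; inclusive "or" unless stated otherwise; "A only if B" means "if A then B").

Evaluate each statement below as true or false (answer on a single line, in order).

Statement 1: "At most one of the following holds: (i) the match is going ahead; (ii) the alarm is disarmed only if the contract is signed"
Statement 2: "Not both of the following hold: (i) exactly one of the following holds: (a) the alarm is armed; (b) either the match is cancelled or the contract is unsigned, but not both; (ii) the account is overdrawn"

Statement 1 False / Statement 2 False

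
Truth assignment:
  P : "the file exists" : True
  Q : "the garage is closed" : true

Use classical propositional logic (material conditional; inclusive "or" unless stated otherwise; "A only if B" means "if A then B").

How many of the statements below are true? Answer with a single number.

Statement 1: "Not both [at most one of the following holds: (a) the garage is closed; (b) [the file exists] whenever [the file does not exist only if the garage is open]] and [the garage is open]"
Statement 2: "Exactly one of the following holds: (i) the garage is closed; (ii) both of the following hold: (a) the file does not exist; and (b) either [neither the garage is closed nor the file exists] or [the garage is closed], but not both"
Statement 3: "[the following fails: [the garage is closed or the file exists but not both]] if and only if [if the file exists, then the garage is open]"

2

Statement 1: Formalization: (Q nand ((~P -> ~Q) -> P)) nand ~Q

~P = ~T = F
~Q = ~T = F
~P -> ~Q = F -> F = T
(~P -> ~Q) -> P = T -> T = T
Q nand ((~P -> ~Q) -> P) = T nand T = F
~Q = ~T = F
(Q nand ((~P -> ~Q) -> P)) nand ~Q = F nand F = T
Thus Statement 1 is true.

Statement 2: This is Q xor (~P & ((Q nor P) xor Q)).

~P = ~T = F
Q nor P = T nor T = F
(Q nor P) xor Q = F xor T = T
~P & ((Q nor P) xor Q) = F & T = F
Q xor (~P & ((Q nor P) xor Q)) = T xor F = T
Thus Statement 2 is true.

Statement 3: This is ~(Q xor P) <-> (P -> ~Q).

Q xor P = T xor T = F
~(Q xor P) = ~F = T
~Q = ~T = F
P -> ~Q = T -> F = F
~(Q xor P) <-> (P -> ~Q) = T <-> F = F
Hence Statement 3 is false.

True statements: 2 (Statement 1, Statement 2).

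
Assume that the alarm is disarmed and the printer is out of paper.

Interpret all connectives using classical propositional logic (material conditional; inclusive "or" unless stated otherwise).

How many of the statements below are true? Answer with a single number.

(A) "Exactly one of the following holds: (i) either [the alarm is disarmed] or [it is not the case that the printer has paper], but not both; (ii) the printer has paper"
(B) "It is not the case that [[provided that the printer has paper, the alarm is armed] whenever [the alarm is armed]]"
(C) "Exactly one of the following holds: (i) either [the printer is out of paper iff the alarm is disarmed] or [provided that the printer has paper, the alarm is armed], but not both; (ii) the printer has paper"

Let R = "the alarm is armed" (F), K = "the printer has paper" (F).

(A): Formalization: (¬R ⊕ ¬K) ⊕ K

¬R = ¬F = T
¬K = ¬F = T
¬R ⊕ ¬K = T ⊕ T = F
(¬R ⊕ ¬K) ⊕ K = F ⊕ F = F
Thus (A) is false.

(B): Parsed as ¬(R → (K → R))

K → R = F → F = T
R → (K → R) = F → T = T
¬(R → (K → R)) = ¬T = F
So (B) is false.

(C): This is ((¬K ↔ ¬R) ⊕ (K → R)) ⊕ K.

¬K = ¬F = T
¬R = ¬F = T
¬K ↔ ¬R = T ↔ T = T
K → R = F → F = T
(¬K ↔ ¬R) ⊕ (K → R) = T ⊕ T = F
((¬K ↔ ¬R) ⊕ (K → R)) ⊕ K = F ⊕ F = F
So (C) is false.

True statements: 0 (none).

0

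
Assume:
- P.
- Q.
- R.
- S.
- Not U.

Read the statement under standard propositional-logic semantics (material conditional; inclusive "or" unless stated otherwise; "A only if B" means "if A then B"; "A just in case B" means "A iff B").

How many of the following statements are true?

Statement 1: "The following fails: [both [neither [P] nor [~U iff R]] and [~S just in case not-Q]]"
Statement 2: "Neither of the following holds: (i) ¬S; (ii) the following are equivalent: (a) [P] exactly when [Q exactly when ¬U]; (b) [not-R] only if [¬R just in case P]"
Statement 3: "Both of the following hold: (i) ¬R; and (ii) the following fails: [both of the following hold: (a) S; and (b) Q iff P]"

1

Statement 1: Formalization: ~((P nor (~U <-> R)) & (~S <-> ~Q))

~U = ~F = T
~U <-> R = T <-> T = T
P nor (~U <-> R) = T nor T = F
~S = ~T = F
~Q = ~T = F
~S <-> ~Q = F <-> F = T
(P nor (~U <-> R)) & (~S <-> ~Q) = F & T = F
~((P nor (~U <-> R)) & (~S <-> ~Q)) = ~F = T
Hence Statement 1 is true.

Statement 2: This is ~S nor ((P <-> (Q <-> ~U)) <-> (~R -> (~R <-> P))).

~S = ~T = F
~U = ~F = T
Q <-> ~U = T <-> T = T
P <-> (Q <-> ~U) = T <-> T = T
~R = ~T = F
~R = ~T = F
~R <-> P = F <-> T = F
~R -> (~R <-> P) = F -> F = T
(P <-> (Q <-> ~U)) <-> (~R -> (~R <-> P)) = T <-> T = T
~S nor ((P <-> (Q <-> ~U)) <-> (~R -> (~R <-> P))) = F nor T = F
So Statement 2 is false.

Statement 3: Parsed as ~R & ~(S & (Q <-> P))

~R = ~T = F
Q <-> P = T <-> T = T
S & (Q <-> P) = T & T = T
~(S & (Q <-> P)) = ~T = F
~R & ~(S & (Q <-> P)) = F & F = F
Hence Statement 3 is false.

True statements: 1.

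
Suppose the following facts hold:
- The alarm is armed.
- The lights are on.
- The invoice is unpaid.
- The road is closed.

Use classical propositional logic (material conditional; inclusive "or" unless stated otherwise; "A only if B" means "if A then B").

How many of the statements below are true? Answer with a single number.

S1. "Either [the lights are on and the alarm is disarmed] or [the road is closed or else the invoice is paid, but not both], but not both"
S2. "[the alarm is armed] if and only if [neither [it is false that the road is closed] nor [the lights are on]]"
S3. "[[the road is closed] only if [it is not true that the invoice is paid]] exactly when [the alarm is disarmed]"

1

Let G = "the lights are on" (T), U = "the alarm is armed" (T), P = "the road is closed" (T), Q = "the invoice is paid" (F).

S1: This is (G ∧ ¬U) ⊕ (P ⊕ Q).

¬U = ¬T = F
G ∧ ¬U = T ∧ F = F
P ⊕ Q = T ⊕ F = T
(G ∧ ¬U) ⊕ (P ⊕ Q) = F ⊕ T = T
Hence S1 is true.

S2: Parsed as U ↔ (¬P ↓ G)

¬P = ¬T = F
¬P ↓ G = F ↓ T = F
U ↔ (¬P ↓ G) = T ↔ F = F
Hence S2 is false.

S3: Formalization: (P → ¬Q) ↔ ¬U

¬Q = ¬F = T
P → ¬Q = T → T = T
¬U = ¬T = F
(P → ¬Q) ↔ ¬U = T ↔ F = F
Thus S3 is false.

1 of the 3 statements is true (S1).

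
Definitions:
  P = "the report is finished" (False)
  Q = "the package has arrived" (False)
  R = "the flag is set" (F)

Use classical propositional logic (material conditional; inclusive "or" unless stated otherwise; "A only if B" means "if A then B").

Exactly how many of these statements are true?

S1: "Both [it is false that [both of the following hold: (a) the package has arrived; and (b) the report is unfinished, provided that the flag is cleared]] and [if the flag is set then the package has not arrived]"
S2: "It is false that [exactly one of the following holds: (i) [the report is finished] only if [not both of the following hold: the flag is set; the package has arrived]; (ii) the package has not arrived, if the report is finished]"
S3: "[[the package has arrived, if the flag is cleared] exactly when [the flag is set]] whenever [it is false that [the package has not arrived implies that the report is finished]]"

3

S1: Formalization: ¬(Q ∧ (¬R → ¬P)) ∧ (R → ¬Q)

¬R = ¬F = T
¬P = ¬F = T
¬R → ¬P = T → T = T
Q ∧ (¬R → ¬P) = F ∧ T = F
¬(Q ∧ (¬R → ¬P)) = ¬F = T
¬Q = ¬F = T
R → ¬Q = F → T = T
¬(Q ∧ (¬R → ¬P)) ∧ (R → ¬Q) = T ∧ T = T
So S1 is true.

S2: In symbols: ¬((P → (R ↑ Q)) ⊕ (P → ¬Q))

R ↑ Q = F ↑ F = T
P → (R ↑ Q) = F → T = T
¬Q = ¬F = T
P → ¬Q = F → T = T
(P → (R ↑ Q)) ⊕ (P → ¬Q) = T ⊕ T = F
¬((P → (R ↑ Q)) ⊕ (P → ¬Q)) = ¬F = T
Hence S2 is true.

S3: Formalization: ¬(¬Q → P) → ((¬R → Q) ↔ R)

¬Q = ¬F = T
¬Q → P = T → F = F
¬(¬Q → P) = ¬F = T
¬R = ¬F = T
¬R → Q = T → F = F
(¬R → Q) ↔ R = F ↔ F = T
¬(¬Q → P) → ((¬R → Q) ↔ R) = T → T = T
Thus S3 is true.

True statements: 3.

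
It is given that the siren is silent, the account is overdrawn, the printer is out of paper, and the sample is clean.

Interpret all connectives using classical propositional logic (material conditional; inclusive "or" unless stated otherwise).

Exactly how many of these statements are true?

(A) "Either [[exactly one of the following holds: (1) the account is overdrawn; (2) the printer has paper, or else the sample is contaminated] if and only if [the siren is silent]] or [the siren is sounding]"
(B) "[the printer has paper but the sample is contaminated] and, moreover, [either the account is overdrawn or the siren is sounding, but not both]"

1

Let V = "the account is overdrawn" (True), N = "the printer has paper" (False), K = "the sample is contaminated" (False), G = "the siren is sounding" (False).

(A): In symbols: ((V xor (N or K)) iff not G) or G

N or K = False or False = False
V xor (N or K) = True xor False = True
not G = not False = True
(V xor (N or K)) iff not G = True iff True = True
((V xor (N or K)) iff not G) or G = True or False = True
Hence (A) is true.

(B): Formalization: (N and K) and (V xor G)

N and K = False and False = False
V xor G = True xor False = True
(N and K) and (V xor G) = False and True = False
So (B) is false.

Count: 1.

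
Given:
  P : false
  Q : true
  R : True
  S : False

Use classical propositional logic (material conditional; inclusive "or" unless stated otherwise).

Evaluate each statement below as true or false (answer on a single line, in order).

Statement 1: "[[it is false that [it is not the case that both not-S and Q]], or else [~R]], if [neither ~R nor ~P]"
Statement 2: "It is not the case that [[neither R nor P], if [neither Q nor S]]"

Statement 1 T / Statement 2 F

Statement 1: This is (¬R ↓ ¬P) → (¬(¬S ↑ Q) ∨ ¬R).

¬R = ¬T = F
¬P = ¬F = T
¬R ↓ ¬P = F ↓ T = F
¬S = ¬F = T
¬S ↑ Q = T ↑ T = F
¬(¬S ↑ Q) = ¬F = T
¬R = ¬T = F
¬(¬S ↑ Q) ∨ ¬R = T ∨ F = T
(¬R ↓ ¬P) → (¬(¬S ↑ Q) ∨ ¬R) = F → T = T
Thus Statement 1 is true.

Statement 2: This is ¬((Q ↓ S) → (R ↓ P)).

Q ↓ S = T ↓ F = F
R ↓ P = T ↓ F = F
(Q ↓ S) → (R ↓ P) = F → F = T
¬((Q ↓ S) → (R ↓ P)) = ¬T = F
Thus Statement 2 is false.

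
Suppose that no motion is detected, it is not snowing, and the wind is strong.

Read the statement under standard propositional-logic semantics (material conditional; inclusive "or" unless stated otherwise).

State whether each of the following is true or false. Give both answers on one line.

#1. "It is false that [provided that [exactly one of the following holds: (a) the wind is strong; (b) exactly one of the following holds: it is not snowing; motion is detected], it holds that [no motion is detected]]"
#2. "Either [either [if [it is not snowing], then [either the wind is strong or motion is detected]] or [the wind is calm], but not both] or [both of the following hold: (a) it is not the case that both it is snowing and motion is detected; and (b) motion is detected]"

#1 False, #2 True

Let R = "the wind is strong" (T), Q = "it is snowing" (F), P = "motion is detected" (F).

#1: This is ~((R xor (~Q xor P)) -> ~P).

~Q = ~F = T
~Q xor P = T xor F = T
R xor (~Q xor P) = T xor T = F
~P = ~F = T
(R xor (~Q xor P)) -> ~P = F -> T = T
~((R xor (~Q xor P)) -> ~P) = ~T = F
Thus #1 is false.

#2: Formalization: ((~Q -> (R | P)) xor ~R) | ((Q nand P) & P)

~Q = ~F = T
R | P = T | F = T
~Q -> (R | P) = T -> T = T
~R = ~T = F
(~Q -> (R | P)) xor ~R = T xor F = T
Q nand P = F nand F = T
(Q nand P) & P = T & F = F
((~Q -> (R | P)) xor ~R) | ((Q nand P) & P) = T | F = T
So #2 is true.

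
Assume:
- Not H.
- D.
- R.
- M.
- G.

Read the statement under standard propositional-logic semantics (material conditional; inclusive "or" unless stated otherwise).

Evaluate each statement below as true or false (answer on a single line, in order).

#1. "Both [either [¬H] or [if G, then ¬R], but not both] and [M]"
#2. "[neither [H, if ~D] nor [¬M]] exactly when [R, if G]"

#1 T, #2 F

#1: This is (not H xor (G -> not R)) and M.

not H = not False = True
not R = not True = False
G -> not R = True -> False = False
not H xor (G -> not R) = True xor False = True
(not H xor (G -> not R)) and M = True and True = True
Hence #1 is true.

#2: Parsed as ((not D -> H) nor not M) iff (G -> R)

not D = not True = False
not D -> H = False -> False = True
not M = not True = False
(not D -> H) nor not M = True nor False = False
G -> R = True -> True = True
((not D -> H) nor not M) iff (G -> R) = False iff True = False
So #2 is false.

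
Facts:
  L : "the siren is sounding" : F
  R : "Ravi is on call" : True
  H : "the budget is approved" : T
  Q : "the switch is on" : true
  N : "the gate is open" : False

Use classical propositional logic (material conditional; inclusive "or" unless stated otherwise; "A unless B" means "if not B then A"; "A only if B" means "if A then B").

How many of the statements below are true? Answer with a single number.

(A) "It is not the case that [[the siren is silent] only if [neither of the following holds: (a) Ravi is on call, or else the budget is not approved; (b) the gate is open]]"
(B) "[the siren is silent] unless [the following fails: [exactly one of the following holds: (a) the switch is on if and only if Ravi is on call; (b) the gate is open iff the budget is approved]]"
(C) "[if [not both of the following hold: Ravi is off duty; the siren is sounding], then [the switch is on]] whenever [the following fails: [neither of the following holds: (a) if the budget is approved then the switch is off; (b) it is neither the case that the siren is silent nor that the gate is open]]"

3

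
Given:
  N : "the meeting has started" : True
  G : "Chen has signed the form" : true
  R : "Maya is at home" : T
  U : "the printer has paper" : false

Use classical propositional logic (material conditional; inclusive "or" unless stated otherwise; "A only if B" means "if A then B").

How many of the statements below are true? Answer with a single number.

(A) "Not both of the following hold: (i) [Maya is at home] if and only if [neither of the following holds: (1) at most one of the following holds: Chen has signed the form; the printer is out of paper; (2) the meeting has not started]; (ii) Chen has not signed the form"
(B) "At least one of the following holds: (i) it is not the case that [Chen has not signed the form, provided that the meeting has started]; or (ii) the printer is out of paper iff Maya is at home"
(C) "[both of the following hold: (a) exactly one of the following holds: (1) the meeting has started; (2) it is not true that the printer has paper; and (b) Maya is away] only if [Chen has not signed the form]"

3

(A): This is (R iff ((G nand not U) nor not N)) nand not G.

not U = not False = True
G nand not U = True nand True = False
not N = not True = False
(G nand not U) nor not N = False nor False = True
R iff ((G nand not U) nor not N) = True iff True = True
not G = not True = False
(R iff ((G nand not U) nor not N)) nand not G = True nand False = True
Thus (A) is true.

(B): This is not (N -> not G) or (not U iff R).

not G = not True = False
N -> not G = True -> False = False
not (N -> not G) = not False = True
not U = not False = True
not U iff R = True iff True = True
not (N -> not G) or (not U iff R) = True or True = True
So (B) is true.

(C): Formalization: ((N xor not U) and not R) -> not G

not U = not False = True
N xor not U = True xor True = False
not R = not True = False
(N xor not U) and not R = False and False = False
not G = not True = False
((N xor not U) and not R) -> not G = False -> False = True
So (C) is true.

3 of the 3 statements are true ((A), (B), (C)).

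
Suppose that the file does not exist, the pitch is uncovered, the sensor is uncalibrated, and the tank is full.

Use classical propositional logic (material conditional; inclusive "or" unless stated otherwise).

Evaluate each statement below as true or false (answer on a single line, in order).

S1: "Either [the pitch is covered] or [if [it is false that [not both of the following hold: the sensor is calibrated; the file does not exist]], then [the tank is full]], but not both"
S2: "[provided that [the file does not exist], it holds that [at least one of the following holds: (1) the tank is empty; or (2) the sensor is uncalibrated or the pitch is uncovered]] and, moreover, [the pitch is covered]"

Let Q = "the pitch is covered" (False), R = "the sensor is calibrated" (False), P = "the file exists" (False), S = "the tank is full" (True).

S1: In symbols: Q xor (not (R nand not P) -> S)

not P = not False = True
R nand not P = False nand True = True
not (R nand not P) = not True = False
not (R nand not P) -> S = False -> True = True
Q xor (not (R nand not P) -> S) = False xor True = True
So S1 is true.

S2: Formalization: (not P -> (not S or (not R or not Q))) and Q

not P = not False = True
not S = not True = False
not R = not False = True
not Q = not False = True
not R or not Q = True or True = True
not S or (not R or not Q) = False or True = True
not P -> (not S or (not R or not Q)) = True -> True = True
(not P -> (not S or (not R or not Q))) and Q = True and False = False
So S2 is false.

S1 T; S2 F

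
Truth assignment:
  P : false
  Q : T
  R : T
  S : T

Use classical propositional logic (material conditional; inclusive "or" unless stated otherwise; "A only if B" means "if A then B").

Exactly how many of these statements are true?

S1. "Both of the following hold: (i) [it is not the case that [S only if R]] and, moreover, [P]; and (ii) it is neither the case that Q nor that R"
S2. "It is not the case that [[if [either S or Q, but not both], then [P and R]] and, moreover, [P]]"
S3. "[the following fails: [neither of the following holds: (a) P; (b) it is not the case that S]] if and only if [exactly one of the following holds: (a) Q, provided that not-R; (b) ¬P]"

2

S1: In symbols: (~(S -> R) & P) & (Q nor R)

S -> R = T -> T = T
~(S -> R) = ~T = F
~(S -> R) & P = F & F = F
Q nor R = T nor T = F
(~(S -> R) & P) & (Q nor R) = F & F = F
Hence S1 is false.

S2: Formalization: ~(((S xor Q) -> (P & R)) & P)

S xor Q = T xor T = F
P & R = F & T = F
(S xor Q) -> (P & R) = F -> F = T
((S xor Q) -> (P & R)) & P = T & F = F
~(((S xor Q) -> (P & R)) & P) = ~F = T
So S2 is true.

S3: Parsed as ~(P nor ~S) <-> ((~R -> Q) xor ~P)

~S = ~T = F
P nor ~S = F nor F = T
~(P nor ~S) = ~T = F
~R = ~T = F
~R -> Q = F -> T = T
~P = ~F = T
(~R -> Q) xor ~P = T xor T = F
~(P nor ~S) <-> ((~R -> Q) xor ~P) = F <-> F = T
So S3 is true.

True statements: 2.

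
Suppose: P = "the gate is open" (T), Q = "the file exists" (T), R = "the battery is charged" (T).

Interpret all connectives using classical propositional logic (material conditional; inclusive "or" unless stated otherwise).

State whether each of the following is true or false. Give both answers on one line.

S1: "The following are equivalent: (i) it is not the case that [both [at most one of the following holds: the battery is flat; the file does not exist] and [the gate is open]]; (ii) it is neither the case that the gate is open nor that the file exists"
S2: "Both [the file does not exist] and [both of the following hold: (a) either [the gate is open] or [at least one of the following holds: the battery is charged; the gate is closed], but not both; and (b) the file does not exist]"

S1 True; S2 False

S1: In symbols: ~((~R nand ~Q) & P) <-> (P nor Q)

~R = ~T = F
~Q = ~T = F
~R nand ~Q = F nand F = T
(~R nand ~Q) & P = T & T = T
~((~R nand ~Q) & P) = ~T = F
P nor Q = T nor T = F
~((~R nand ~Q) & P) <-> (P nor Q) = F <-> F = T
Hence S1 is true.

S2: This is ~Q & ((P xor (R | ~P)) & ~Q).

~Q = ~T = F
~P = ~T = F
R | ~P = T | F = T
P xor (R | ~P) = T xor T = F
~Q = ~T = F
(P xor (R | ~P)) & ~Q = F & F = F
~Q & ((P xor (R | ~P)) & ~Q) = F & F = F
So S2 is false.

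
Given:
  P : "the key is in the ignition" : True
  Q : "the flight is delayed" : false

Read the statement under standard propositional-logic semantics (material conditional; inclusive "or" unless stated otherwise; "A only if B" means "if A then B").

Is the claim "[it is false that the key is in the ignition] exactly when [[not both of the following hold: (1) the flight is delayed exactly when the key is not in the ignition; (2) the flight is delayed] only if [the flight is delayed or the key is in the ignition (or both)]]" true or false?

The statement is false.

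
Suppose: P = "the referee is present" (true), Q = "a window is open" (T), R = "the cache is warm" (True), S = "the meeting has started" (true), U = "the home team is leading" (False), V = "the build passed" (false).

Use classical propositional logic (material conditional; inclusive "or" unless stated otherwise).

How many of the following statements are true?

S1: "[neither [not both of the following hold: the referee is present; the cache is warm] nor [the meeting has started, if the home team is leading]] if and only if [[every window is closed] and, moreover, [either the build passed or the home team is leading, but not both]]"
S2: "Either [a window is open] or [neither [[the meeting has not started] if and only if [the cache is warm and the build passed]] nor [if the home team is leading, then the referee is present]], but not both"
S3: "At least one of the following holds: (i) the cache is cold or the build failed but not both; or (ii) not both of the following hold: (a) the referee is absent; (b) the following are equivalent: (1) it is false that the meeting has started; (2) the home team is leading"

3

S1: Parsed as ((P nand R) nor (U -> S)) <-> (~Q & (V xor U))

P nand R = T nand T = F
U -> S = F -> T = T
(P nand R) nor (U -> S) = F nor T = F
~Q = ~T = F
V xor U = F xor F = F
~Q & (V xor U) = F & F = F
((P nand R) nor (U -> S)) <-> (~Q & (V xor U)) = F <-> F = T
Thus S1 is true.

S2: Formalization: Q xor ((~S <-> (R & V)) nor (U -> P))

~S = ~T = F
R & V = T & F = F
~S <-> (R & V) = F <-> F = T
U -> P = F -> T = T
(~S <-> (R & V)) nor (U -> P) = T nor T = F
Q xor ((~S <-> (R & V)) nor (U -> P)) = T xor F = T
Thus S2 is true.

S3: In symbols: (~R xor ~V) | (~P nand (~S <-> U))

~R = ~T = F
~V = ~F = T
~R xor ~V = F xor T = T
~P = ~T = F
~S = ~T = F
~S <-> U = F <-> F = T
~P nand (~S <-> U) = F nand T = T
(~R xor ~V) | (~P nand (~S <-> U)) = T | T = T
So S3 is true.

Count: 3.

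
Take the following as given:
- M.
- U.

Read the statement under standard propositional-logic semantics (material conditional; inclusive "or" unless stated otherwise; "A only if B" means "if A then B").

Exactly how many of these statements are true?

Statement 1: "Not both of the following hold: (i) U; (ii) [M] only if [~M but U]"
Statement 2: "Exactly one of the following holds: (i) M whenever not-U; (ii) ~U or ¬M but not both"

Statement 1: This is U nand (M -> (not M and U)).

not M = not True = False
not M and U = False and True = False
M -> (not M and U) = True -> False = False
U nand (M -> (not M and U)) = True nand False = True
So Statement 1 is true.

Statement 2: In symbols: (not U -> M) xor (not U xor not M)

not U = not True = False
not U -> M = False -> True = True
not U = not True = False
not M = not True = False
not U xor not M = False xor False = False
(not U -> M) xor (not U xor not M) = True xor False = True
Hence Statement 2 is true.

Count: 2.

2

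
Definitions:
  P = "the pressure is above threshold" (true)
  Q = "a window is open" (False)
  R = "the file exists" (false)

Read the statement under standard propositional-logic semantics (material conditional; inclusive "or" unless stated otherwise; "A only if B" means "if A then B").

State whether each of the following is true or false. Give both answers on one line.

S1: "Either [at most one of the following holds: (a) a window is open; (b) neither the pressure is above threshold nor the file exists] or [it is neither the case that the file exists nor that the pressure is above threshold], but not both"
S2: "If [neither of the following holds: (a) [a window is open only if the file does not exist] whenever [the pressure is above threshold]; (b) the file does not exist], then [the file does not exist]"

S1 T, S2 T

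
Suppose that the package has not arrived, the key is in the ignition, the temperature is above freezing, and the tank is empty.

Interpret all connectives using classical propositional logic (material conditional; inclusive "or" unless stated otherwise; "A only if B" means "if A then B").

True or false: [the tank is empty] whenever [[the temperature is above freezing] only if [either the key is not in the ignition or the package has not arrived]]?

true

Let M = "the temperature is below freezing" (F), V = "the key is in the ignition" (T), D = "the package has arrived" (F), R = "the tank is full" (F).
Formalization: (¬M → (¬V ∨ ¬D)) → ¬R

¬M = ¬F = T
¬V = ¬T = F
¬D = ¬F = T
¬V ∨ ¬D = F ∨ T = T
¬M → (¬V ∨ ¬D) = T → T = T
¬R = ¬F = T
(¬M → (¬V ∨ ¬D)) → ¬R = T → T = T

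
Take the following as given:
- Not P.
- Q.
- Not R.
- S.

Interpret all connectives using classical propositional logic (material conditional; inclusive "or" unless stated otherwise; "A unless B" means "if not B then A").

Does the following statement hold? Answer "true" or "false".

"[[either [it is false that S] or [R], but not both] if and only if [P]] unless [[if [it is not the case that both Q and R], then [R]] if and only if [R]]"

true

This is ((~S xor R) <-> P) | (((Q nand R) -> R) <-> R).

~S = ~T = F
~S xor R = F xor F = F
(~S xor R) <-> P = F <-> F = T
Q nand R = T nand F = T
(Q nand R) -> R = T -> F = F
((Q nand R) -> R) <-> R = F <-> F = T
((~S xor R) <-> P) | (((Q nand R) -> R) <-> R) = T | T = T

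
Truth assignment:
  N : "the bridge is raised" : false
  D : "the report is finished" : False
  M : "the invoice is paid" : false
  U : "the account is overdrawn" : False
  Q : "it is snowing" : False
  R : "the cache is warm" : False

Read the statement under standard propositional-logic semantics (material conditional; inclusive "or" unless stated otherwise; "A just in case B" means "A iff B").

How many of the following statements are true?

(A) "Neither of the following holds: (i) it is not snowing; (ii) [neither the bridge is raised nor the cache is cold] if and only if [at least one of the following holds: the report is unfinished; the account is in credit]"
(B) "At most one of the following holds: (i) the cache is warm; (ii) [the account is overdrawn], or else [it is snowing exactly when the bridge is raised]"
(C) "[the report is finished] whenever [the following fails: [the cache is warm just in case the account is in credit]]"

1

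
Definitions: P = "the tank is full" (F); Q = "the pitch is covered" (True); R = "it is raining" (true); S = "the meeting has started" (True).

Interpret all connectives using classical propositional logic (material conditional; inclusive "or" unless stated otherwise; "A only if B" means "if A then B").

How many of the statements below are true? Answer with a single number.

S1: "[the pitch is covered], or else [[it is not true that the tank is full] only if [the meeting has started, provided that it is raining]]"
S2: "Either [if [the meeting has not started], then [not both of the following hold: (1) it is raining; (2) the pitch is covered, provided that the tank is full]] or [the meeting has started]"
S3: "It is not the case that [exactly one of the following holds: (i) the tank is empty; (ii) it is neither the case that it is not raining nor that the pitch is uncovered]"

S1: Parsed as Q ∨ (¬P → (R → S))

¬P = ¬F = T
R → S = T → T = T
¬P → (R → S) = T → T = T
Q ∨ (¬P → (R → S)) = T ∨ T = T
So S1 is true.

S2: This is (¬S → (R ↑ (P → Q))) ∨ S.

¬S = ¬T = F
P → Q = F → T = T
R ↑ (P → Q) = T ↑ T = F
¬S → (R ↑ (P → Q)) = F → F = T
(¬S → (R ↑ (P → Q))) ∨ S = T ∨ T = T
Thus S2 is true.

S3: This is ¬(¬P ⊕ (¬R ↓ ¬Q)).

¬P = ¬F = T
¬R = ¬T = F
¬Q = ¬T = F
¬R ↓ ¬Q = F ↓ F = T
¬P ⊕ (¬R ↓ ¬Q) = T ⊕ T = F
¬(¬P ⊕ (¬R ↓ ¬Q)) = ¬F = T
Hence S3 is true.

Count: 3.

3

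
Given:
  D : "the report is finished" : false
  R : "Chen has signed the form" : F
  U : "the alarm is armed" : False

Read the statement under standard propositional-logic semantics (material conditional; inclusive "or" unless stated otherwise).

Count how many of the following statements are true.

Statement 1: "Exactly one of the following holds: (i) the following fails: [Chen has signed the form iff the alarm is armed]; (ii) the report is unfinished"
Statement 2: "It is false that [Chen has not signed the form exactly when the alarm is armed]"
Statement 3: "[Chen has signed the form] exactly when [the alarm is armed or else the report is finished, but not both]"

3

Statement 1: Formalization: not (R iff U) xor not D

R iff U = False iff False = True
not (R iff U) = not True = False
not D = not False = True
not (R iff U) xor not D = False xor True = True
Thus Statement 1 is true.

Statement 2: In symbols: not (not R iff U)

not R = not False = True
not R iff U = True iff False = False
not (not R iff U) = not False = True
Hence Statement 2 is true.

Statement 3: Parsed as R iff (U xor D)

U xor D = False xor False = False
R iff (U xor D) = False iff False = True
So Statement 3 is true.

True statements: 3 (Statement 1, Statement 2, Statement 3).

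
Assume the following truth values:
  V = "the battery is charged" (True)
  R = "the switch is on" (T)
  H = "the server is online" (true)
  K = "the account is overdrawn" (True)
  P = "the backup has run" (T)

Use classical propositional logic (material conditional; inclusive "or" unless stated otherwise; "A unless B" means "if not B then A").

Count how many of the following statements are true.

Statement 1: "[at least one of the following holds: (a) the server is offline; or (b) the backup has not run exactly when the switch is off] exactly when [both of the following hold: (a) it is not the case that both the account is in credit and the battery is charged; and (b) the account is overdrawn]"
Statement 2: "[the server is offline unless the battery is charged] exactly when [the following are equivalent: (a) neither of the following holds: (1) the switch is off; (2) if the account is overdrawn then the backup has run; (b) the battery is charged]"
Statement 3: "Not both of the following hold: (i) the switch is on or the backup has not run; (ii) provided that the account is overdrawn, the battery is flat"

Statement 1: Formalization: (¬H ∨ (¬P ↔ ¬R)) ↔ ((¬K ↑ V) ∧ K)

¬H = ¬T = F
¬P = ¬T = F
¬R = ¬T = F
¬P ↔ ¬R = F ↔ F = T
¬H ∨ (¬P ↔ ¬R) = F ∨ T = T
¬K = ¬T = F
¬K ↑ V = F ↑ T = T
(¬K ↑ V) ∧ K = T ∧ T = T
(¬H ∨ (¬P ↔ ¬R)) ↔ ((¬K ↑ V) ∧ K) = T ↔ T = T
Hence Statement 1 is true.

Statement 2: Formalization: (¬H ∨ V) ↔ ((¬R ↓ (K → P)) ↔ V)

¬H = ¬T = F
¬H ∨ V = F ∨ T = T
¬R = ¬T = F
K → P = T → T = T
¬R ↓ (K → P) = F ↓ T = F
(¬R ↓ (K → P)) ↔ V = F ↔ T = F
(¬H ∨ V) ↔ ((¬R ↓ (K → P)) ↔ V) = T ↔ F = F
So Statement 2 is false.

Statement 3: This is (R ∨ ¬P) ↑ (K → ¬V).

¬P = ¬T = F
R ∨ ¬P = T ∨ F = T
¬V = ¬T = F
K → ¬V = T → F = F
(R ∨ ¬P) ↑ (K → ¬V) = T ↑ F = T
Thus Statement 3 is true.

2 of the 3 statements are true (Statement 1, Statement 3).

2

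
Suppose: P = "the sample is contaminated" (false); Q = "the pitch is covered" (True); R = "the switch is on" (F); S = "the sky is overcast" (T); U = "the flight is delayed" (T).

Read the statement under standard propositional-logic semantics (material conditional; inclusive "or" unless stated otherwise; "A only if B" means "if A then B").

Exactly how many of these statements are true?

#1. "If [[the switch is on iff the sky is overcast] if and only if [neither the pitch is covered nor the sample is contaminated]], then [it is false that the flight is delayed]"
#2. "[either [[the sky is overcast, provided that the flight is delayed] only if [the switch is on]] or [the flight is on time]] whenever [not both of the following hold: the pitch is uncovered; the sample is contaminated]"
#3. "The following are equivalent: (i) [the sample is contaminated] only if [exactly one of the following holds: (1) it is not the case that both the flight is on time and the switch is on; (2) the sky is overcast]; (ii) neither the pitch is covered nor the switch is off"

#1: Formalization: ((R <-> S) <-> (Q nor P)) -> ~U

R <-> S = F <-> T = F
Q nor P = T nor F = F
(R <-> S) <-> (Q nor P) = F <-> F = T
~U = ~T = F
((R <-> S) <-> (Q nor P)) -> ~U = T -> F = F
So #1 is false.

#2: This is (~Q nand P) -> (((U -> S) -> R) | ~U).

~Q = ~T = F
~Q nand P = F nand F = T
U -> S = T -> T = T
(U -> S) -> R = T -> F = F
~U = ~T = F
((U -> S) -> R) | ~U = F | F = F
(~Q nand P) -> (((U -> S) -> R) | ~U) = T -> F = F
So #2 is false.

#3: Formalization: (P -> ((~U nand R) xor S)) <-> (Q nor ~R)

~U = ~T = F
~U nand R = F nand F = T
(~U nand R) xor S = T xor T = F
P -> ((~U nand R) xor S) = F -> F = T
~R = ~F = T
Q nor ~R = T nor T = F
(P -> ((~U nand R) xor S)) <-> (Q nor ~R) = T <-> F = F
Thus #3 is false.

0 of the 3 statements are true (none).

0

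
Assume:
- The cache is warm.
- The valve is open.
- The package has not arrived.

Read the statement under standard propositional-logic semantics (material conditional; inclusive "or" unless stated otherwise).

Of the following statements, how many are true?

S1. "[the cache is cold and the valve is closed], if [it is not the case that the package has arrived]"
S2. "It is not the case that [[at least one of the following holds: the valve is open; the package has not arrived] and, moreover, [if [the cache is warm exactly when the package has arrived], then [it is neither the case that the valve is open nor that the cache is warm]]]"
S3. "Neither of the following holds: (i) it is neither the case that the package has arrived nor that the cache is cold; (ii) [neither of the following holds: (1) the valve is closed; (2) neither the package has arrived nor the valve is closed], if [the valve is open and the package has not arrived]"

Let H = "the package has arrived" (False), Q = "the cache is warm" (True), P = "the valve is open" (True).

S1: In symbols: not H -> (not Q and not P)

not H = not False = True
not Q = not True = False
not P = not True = False
not Q and not P = False and False = False
not H -> (not Q and not P) = True -> False = False
Hence S1 is false.

S2: Formalization: not ((P or not H) and ((Q iff H) -> (P nor Q)))

not H = not False = True
P or not H = True or True = True
Q iff H = True iff False = False
P nor Q = True nor True = False
(Q iff H) -> (P nor Q) = False -> False = True
(P or not H) and ((Q iff H) -> (P nor Q)) = True and True = True
not ((P or not H) and ((Q iff H) -> (P nor Q))) = not True = False
Hence S2 is false.

S3: Parsed as (H nor not Q) nor ((P and not H) -> (not P nor (H nor not P)))

not Q = not True = False
H nor not Q = False nor False = True
not H = not False = True
P and not H = True and True = True
not P = not True = False
not P = not True = False
H nor not P = False nor False = True
not P nor (H nor not P) = False nor True = False
(P and not H) -> (not P nor (H nor not P)) = True -> False = False
(H nor not Q) nor ((P and not H) -> (not P nor (H nor not P))) = True nor False = False
Hence S3 is false.

0 of the 3 statements are true (none).

0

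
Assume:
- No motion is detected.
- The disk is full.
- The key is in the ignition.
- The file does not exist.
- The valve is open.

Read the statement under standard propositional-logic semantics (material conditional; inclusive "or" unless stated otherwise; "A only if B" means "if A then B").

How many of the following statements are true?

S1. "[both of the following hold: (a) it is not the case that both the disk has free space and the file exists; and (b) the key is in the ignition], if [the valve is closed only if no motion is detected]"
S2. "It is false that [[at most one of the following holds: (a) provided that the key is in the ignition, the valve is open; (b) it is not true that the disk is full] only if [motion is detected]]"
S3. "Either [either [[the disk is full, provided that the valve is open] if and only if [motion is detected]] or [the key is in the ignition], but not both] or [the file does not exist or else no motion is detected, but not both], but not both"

Let D = "the valve is open" (T), N = "motion is detected" (F), W = "the disk is full" (T), U = "the file exists" (F), V = "the key is in the ignition" (T).

S1: Formalization: (¬D → ¬N) → ((¬W ↑ U) ∧ V)

¬D = ¬T = F
¬N = ¬F = T
¬D → ¬N = F → T = T
¬W = ¬T = F
¬W ↑ U = F ↑ F = T
(¬W ↑ U) ∧ V = T ∧ T = T
(¬D → ¬N) → ((¬W ↑ U) ∧ V) = T → T = T
Hence S1 is true.

S2: This is ¬(((V → D) ↑ ¬W) → N).

V → D = T → T = T
¬W = ¬T = F
(V → D) ↑ ¬W = T ↑ F = T
((V → D) ↑ ¬W) → N = T → F = F
¬(((V → D) ↑ ¬W) → N) = ¬F = T
Thus S2 is true.

S3: In symbols: (((D → W) ↔ N) ⊕ V) ⊕ (¬U ⊕ ¬N)

D → W = T → T = T
(D → W) ↔ N = T ↔ F = F
((D → W) ↔ N) ⊕ V = F ⊕ T = T
¬U = ¬F = T
¬N = ¬F = T
¬U ⊕ ¬N = T ⊕ T = F
(((D → W) ↔ N) ⊕ V) ⊕ (¬U ⊕ ¬N) = T ⊕ F = T
Hence S3 is true.

True statements: 3 (S1, S2, S3).

3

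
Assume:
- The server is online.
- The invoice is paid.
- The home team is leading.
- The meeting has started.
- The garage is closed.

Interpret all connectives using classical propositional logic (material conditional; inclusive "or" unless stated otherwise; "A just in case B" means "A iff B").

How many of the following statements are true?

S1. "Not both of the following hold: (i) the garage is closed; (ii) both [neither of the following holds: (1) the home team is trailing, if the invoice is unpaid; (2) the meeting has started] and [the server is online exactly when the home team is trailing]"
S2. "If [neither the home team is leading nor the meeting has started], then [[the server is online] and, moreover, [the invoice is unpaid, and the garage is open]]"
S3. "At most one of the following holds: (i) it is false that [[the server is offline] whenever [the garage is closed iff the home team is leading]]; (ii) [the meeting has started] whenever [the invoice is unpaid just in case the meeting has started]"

2

Let U = "the garage is closed" (T), Q = "the invoice is paid" (T), R = "the home team is leading" (T), S = "the meeting has started" (T), P = "the server is online" (T).

S1: Parsed as U nand (((~Q -> ~R) nor S) & (P <-> ~R))

~Q = ~T = F
~R = ~T = F
~Q -> ~R = F -> F = T
(~Q -> ~R) nor S = T nor T = F
~R = ~T = F
P <-> ~R = T <-> F = F
((~Q -> ~R) nor S) & (P <-> ~R) = F & F = F
U nand (((~Q -> ~R) nor S) & (P <-> ~R)) = T nand F = T
Hence S1 is true.

S2: This is (R nor S) -> (P & (~Q & ~U)).

R nor S = T nor T = F
~Q = ~T = F
~U = ~T = F
~Q & ~U = F & F = F
P & (~Q & ~U) = T & F = F
(R nor S) -> (P & (~Q & ~U)) = F -> F = T
Thus S2 is true.

S3: Formalization: ~((U <-> R) -> ~P) nand ((~Q <-> S) -> S)

U <-> R = T <-> T = T
~P = ~T = F
(U <-> R) -> ~P = T -> F = F
~((U <-> R) -> ~P) = ~F = T
~Q = ~T = F
~Q <-> S = F <-> T = F
(~Q <-> S) -> S = F -> T = T
~((U <-> R) -> ~P) nand ((~Q <-> S) -> S) = T nand T = F
Hence S3 is false.

2 of the 3 statements are true (S1, S2).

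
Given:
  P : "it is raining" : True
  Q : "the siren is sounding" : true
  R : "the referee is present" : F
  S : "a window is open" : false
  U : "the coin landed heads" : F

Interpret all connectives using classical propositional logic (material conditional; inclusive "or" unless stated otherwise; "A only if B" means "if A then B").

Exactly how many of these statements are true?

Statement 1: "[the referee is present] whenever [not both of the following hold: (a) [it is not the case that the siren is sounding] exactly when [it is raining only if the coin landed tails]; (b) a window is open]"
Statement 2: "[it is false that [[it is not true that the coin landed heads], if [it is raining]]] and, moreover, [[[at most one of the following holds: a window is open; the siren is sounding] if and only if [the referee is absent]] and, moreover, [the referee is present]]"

0

Statement 1: In symbols: ((not Q iff (P -> not U)) nand S) -> R

not Q = not True = False
not U = not False = True
P -> not U = True -> True = True
not Q iff (P -> not U) = False iff True = False
(not Q iff (P -> not U)) nand S = False nand False = True
((not Q iff (P -> not U)) nand S) -> R = True -> False = False
So Statement 1 is false.

Statement 2: In symbols: not (P -> not U) and (((S nand Q) iff not R) and R)

not U = not False = True
P -> not U = True -> True = True
not (P -> not U) = not True = False
S nand Q = False nand True = True
not R = not False = True
(S nand Q) iff not R = True iff True = True
((S nand Q) iff not R) and R = True and False = False
not (P -> not U) and (((S nand Q) iff not R) and R) = False and False = False
Hence Statement 2 is false.

0 of the 2 statements are true (none).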